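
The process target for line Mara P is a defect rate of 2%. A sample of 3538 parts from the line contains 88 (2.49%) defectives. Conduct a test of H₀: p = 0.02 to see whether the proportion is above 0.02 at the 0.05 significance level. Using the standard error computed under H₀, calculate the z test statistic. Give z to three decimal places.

z = 2.070

p̂ = 88/3538 ≈ 0.024873.
Under H₀, SE = √(0.02·0.98/3538) = √(5.53985e-06) = 0.002354.
z = (0.024873 − 0.02)/0.002354 = 0.004873/0.002354 = 2.070.
p-value = P(Z > 2.070) ≈ 0.0192. With α = 0.05, reject H₀.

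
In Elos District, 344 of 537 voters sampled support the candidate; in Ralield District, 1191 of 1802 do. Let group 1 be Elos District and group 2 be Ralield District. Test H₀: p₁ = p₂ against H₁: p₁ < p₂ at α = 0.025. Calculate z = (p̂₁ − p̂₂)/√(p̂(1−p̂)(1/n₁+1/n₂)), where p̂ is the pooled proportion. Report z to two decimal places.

p̂₁ = 344/537 ≈ 0.6406, p̂₂ = 1191/1802 ≈ 0.6609.
Pooled p̂ = (344+1191)/(537+1802) = 1535/2339 = 0.6563.
SE = √(0.225582 × 0.00241714) = 0.0234.
z = (0.6406 − 0.6609)/0.0234 = -0.0203/0.0234 = -0.87.
p-value = P(Z < -0.871) ≈ 0.1919; since p > α = 0.025, fail to reject H₀.

z = -0.87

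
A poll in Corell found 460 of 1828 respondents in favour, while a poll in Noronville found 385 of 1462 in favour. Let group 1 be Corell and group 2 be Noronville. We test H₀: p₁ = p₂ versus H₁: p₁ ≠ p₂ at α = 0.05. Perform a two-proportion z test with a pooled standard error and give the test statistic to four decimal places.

z = -0.7631

p̂₁ = 460/1828 = 0.251641, p̂₂ = 385/1462 = 0.263338.
Pooled p̂ = (460+385)/(1828+1462) = 845/3290 = 0.256839.
SE = √(0.190873 × 0.00123104) = 0.015329.
z = (0.251641 − 0.263338)/0.015329 = -0.011697/0.015329 = -0.7631.
Two-sided p-value ≈ 2·Φ(−0.763) = 0.4454; since p > α = 0.05, fail to reject H₀.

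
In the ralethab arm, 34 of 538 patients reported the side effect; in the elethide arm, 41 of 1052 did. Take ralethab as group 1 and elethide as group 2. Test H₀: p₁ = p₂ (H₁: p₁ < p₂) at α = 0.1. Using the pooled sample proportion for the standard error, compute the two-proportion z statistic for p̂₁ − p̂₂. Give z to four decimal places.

p̂₁ = 34/538 = 0.0631970, p̂₂ = 41/1052 = 0.0389734.
Pooled p̂ = (34+41)/(538+1052) = 75/1590 = 0.0471698.
SE = √(0.0449448 × 0.00280931) = 0.0112367.
z = (0.0631970 − 0.0389734)/0.0112367 = 0.0242236/0.0112367 = 2.1558.
p-value = P(Z < 2.156) ≈ 0.9844; since p > α = 0.1, fail to reject H₀.

z = 2.1558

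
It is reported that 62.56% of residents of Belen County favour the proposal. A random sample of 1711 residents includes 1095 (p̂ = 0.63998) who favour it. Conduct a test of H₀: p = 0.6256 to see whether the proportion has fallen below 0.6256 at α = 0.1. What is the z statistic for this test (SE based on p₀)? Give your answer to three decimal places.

p̂ = 1095/1711 ≈ 0.63998.
Under H₀, SE = √(0.6256·0.3744/1711) = √(0.000136893) = 0.01170.
z = (0.63998 − 0.6256)/0.01170 = 0.01438/0.01170 = 1.229.
p-value = P(Z < 1.229) ≈ 0.8904, so at α = 0.1 we fail to reject H₀.

z = 1.229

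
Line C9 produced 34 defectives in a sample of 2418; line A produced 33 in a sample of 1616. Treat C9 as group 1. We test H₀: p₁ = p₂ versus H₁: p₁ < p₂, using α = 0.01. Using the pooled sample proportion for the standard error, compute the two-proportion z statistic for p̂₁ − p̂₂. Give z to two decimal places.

p̂₁ = 34/2418 = 0.01406, p̂₂ = 33/1616 = 0.02042.
Pooled p̂ = (34+33)/(2418+1616) = 67/4034 = 0.01661.
SE = √(0.016333 × 0.00103238) = 0.00411.
z = (0.01406 − 0.02042)/0.00411 = -0.00636/0.00411 = -1.55.
p-value = P(Z < -1.549) ≈ 0.0607, so at α = 0.01 we fail to reject H₀.

z = -1.55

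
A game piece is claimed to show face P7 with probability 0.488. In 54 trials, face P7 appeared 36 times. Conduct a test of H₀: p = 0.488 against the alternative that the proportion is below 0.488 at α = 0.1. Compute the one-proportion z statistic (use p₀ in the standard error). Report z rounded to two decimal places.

p̂ = 36/54 ≈ 0.6667.
Standard error under H₀: √(0.488×0.512/54) = 0.0680.
z = (0.6667 − 0.488)/0.0680 = 0.1787/0.0680 = 2.63.
p-value = P(Z < 2.627) ≈ 0.9957, so at α = 0.1 we fail to reject H₀.

z = 2.63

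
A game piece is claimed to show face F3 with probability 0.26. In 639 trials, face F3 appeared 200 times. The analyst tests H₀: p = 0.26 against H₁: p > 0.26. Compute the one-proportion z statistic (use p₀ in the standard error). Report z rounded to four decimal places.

p̂ = 200/639 ≈ 0.312989.
Standard error under H₀: √(0.26×0.74/639) = 0.017352.
z = (0.312989 − 0.26)/0.017352 = 0.052989/0.017352 = 3.0538.

z = 3.0538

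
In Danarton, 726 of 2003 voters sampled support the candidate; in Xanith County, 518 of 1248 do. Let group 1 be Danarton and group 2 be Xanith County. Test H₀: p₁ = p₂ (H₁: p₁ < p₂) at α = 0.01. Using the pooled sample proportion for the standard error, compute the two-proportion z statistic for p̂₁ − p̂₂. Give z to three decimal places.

p̂₁ = 726/2003 = 0.36246, p̂₂ = 518/1248 = 0.41506.
Pooled p̂ = (726+518)/(2003+1248) = 1244/3251 = 0.38265.
SE = √(p̂(1−p̂)(1/n₁+1/n₂)) = √(0.38265·0.61735·0.00130053) = √(0.000307224) = 0.01753.
z = (0.36246 − 0.41506)/0.01753 = -0.05260/0.01753 = -3.001.
p-value = P(Z < -3.001) ≈ 0.0013. With α = 0.01, reject H₀.

z = -3.001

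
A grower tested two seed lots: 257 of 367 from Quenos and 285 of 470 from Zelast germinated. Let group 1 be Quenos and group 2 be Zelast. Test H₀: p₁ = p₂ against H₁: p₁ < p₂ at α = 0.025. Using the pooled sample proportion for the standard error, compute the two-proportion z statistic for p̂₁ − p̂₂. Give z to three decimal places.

z = 2.821

p̂₁ = 257/367 = 0.70027, p̂₂ = 285/470 = 0.60638.
Pooled p̂ = (257+285)/(367+470) = 542/837 = 0.64755.
SE = √(0.228229 × 0.00485246) = 0.03328.
z = (0.70027 − 0.60638)/0.03328 = 0.09389/0.03328 = 2.821.
p-value = P(Z < 2.821) ≈ 0.9976. With α = 0.025, fail to reject H₀.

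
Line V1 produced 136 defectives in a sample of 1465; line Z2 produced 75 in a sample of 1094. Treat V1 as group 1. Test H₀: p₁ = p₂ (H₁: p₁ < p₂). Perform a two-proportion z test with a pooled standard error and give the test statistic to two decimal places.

p̂₁ = 136/1465 ≈ 0.09283, p̂₂ = 75/1094 ≈ 0.06856.
Pooled p̂ = (136+75)/(1465+1094) = 211/2559 = 0.08245.
SE = √(p̂(1−p̂)(1/n₁+1/n₂)) = √(0.08245·0.91755·0.00159667) = √(0.000120797) = 0.01099.
z = (0.09283 − 0.06856)/0.01099 = 0.02427/0.01099 = 2.21.
p-value = P(Z < 2.209) ≈ 0.9864.

z = 2.21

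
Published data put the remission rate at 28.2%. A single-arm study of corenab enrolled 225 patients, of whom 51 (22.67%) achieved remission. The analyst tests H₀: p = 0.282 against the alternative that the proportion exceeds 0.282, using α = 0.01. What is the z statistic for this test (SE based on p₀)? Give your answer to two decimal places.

z = -1.84

p̂ = 51/225 = 0.2267.
SE = √(p₀(1−p₀)/n) = √(0.20248/225) = 0.0300.
z = (0.2267 − 0.282)/0.0300 = -0.0553/0.0300 = -1.84.
p-value = P(Z > -1.845) ≈ 0.9674; since p > α = 0.01, fail to reject H₀.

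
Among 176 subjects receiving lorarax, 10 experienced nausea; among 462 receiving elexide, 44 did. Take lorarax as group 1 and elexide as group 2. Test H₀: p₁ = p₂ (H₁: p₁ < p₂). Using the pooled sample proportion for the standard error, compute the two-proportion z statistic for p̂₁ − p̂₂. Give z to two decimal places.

p̂₁ = 10/176 ≈ 0.05682, p̂₂ = 44/462 ≈ 0.09524.
Pooled p̂ = (10+44)/(176+462) = 54/638 = 0.08464.
SE = √(p̂(1−p̂)(1/n₁+1/n₂)) = √(0.08464·0.91536·0.00784632) = √(0.000607899) = 0.02466.
z = (0.05682 − 0.09524)/0.02466 = -0.03842/0.02466 = -1.56.
p-value = P(Z < -1.558) ≈ 0.0596.

z = -1.56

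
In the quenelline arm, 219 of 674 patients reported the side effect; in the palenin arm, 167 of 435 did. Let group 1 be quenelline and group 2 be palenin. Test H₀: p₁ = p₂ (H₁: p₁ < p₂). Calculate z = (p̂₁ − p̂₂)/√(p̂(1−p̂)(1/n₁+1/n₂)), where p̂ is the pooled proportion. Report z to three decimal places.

p̂₁ = 219/674 = 0.32493, p̂₂ = 167/435 = 0.38391.
Pooled p̂ = (219+167)/(674+435) = 386/1109 = 0.34806.
SE = √(0.226915 × 0.00378253) = 0.02930.
z = (0.32493 − 0.38391)/0.02930 = -0.05898/0.02930 = -2.013.
p-value = P(Z < -2.013) ≈ 0.0220.

z = -2.013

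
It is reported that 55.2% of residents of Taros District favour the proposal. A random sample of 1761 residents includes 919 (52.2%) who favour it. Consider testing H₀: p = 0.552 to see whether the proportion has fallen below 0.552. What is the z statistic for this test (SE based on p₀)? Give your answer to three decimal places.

p̂ = 919/1761 = 0.52186.
Standard error under H₀: √(0.552×0.448/1761) = 0.01185.
z = (0.52186 − 0.552)/0.01185 = -0.03014/0.01185 = -2.543.

z = -2.543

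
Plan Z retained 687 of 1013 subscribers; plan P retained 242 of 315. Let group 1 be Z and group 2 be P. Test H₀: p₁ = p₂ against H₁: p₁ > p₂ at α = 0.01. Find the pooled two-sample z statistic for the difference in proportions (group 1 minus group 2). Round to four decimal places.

p̂₁ = 687/1013 ≈ 0.678184, p̂₂ = 242/315 ≈ 0.768254.
Pooled p̂ = (687+242)/(1013+315) = 929/1328 = 0.699548.
SE = √(p̂(1−p̂)(1/n₁+1/n₂)) = √(0.699548·0.300452·0.00416177) = √(0.000874723) = 0.029576.
z = (0.678184 − 0.768254)/0.029576 = -0.090070/0.029576 = -3.0454.
p-value = P(Z > -3.045) ≈ 0.9988; since p > α = 0.01, fail to reject H₀.

z = -3.0454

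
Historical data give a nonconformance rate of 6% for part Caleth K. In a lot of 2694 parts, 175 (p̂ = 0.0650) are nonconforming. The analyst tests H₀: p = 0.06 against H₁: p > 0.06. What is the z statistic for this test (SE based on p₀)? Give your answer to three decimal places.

p̂ = 175/2694 = 0.064959.
Standard error under H₀: √(0.06×0.94/2694) = 0.004576.
z = (0.064959 − 0.06)/0.004576 = 0.004959/0.004576 = 1.084.

z = 1.084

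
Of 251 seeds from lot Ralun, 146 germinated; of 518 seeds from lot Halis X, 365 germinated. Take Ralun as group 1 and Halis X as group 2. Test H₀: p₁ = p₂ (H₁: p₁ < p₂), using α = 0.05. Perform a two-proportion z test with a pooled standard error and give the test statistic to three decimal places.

p̂₁ = 146/251 ≈ 0.58167, p̂₂ = 365/518 ≈ 0.70463.
Pooled p̂ = (146+365)/(251+518) = 511/769 = 0.66450.
SE = √(0.22294 × 0.00591457) = 0.03631.
z = (0.58167 − 0.70463)/0.03631 = -0.12296/0.03631 = -3.386.
p-value = P(Z < -3.386) ≈ 0.0004. With α = 0.05, reject H₀.

z = -3.386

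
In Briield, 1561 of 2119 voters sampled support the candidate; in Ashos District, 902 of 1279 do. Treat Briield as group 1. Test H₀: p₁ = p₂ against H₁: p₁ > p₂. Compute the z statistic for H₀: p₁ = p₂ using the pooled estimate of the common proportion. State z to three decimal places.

z = 1.988

p̂₁ = 1561/2119 = 0.73667, p̂₂ = 902/1279 = 0.70524.
Pooled p̂ = (1561+902)/(2119+1279) = 2463/3398 = 0.72484.
SE = √(p̂(1−p̂)(1/n₁+1/n₂)) = √(0.72484·0.27516·0.00125378) = √(0.000250064) = 0.01581.
z = (0.73667 − 0.70524)/0.01581 = 0.03143/0.01581 = 1.988.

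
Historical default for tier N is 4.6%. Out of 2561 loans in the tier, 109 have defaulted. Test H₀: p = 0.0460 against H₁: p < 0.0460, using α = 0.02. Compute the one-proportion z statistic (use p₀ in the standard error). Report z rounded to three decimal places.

p̂ = 109/2561 ≈ 0.04256.
Under H₀, SE = √(0.046·0.954/2561) = √(1.71355e-05) = 0.00414.
z = (0.04256 − 0.046)/0.00414 = -0.00344/0.00414 = -0.831.
p-value = P(Z < -0.831) ≈ 0.2031; since p > α = 0.02, fail to reject H₀.

z = -0.831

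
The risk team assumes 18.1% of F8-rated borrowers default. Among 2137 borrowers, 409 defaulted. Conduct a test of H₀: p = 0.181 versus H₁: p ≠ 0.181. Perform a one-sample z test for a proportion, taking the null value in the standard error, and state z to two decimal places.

p̂ = 409/2137 ≈ 0.1914.
Standard error under H₀: √(0.181×0.819/2137) = 0.0083.
z = (0.1914 − 0.181)/0.0083 = 0.0104/0.0083 = 1.25.
p-value = 2·P(Z > 1.247) ≈ 0.2122.

z = 1.25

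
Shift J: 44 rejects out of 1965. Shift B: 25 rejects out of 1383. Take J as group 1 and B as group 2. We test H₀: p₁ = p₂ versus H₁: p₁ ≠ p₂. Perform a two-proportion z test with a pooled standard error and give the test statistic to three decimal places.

z = 0.865

p̂₁ = 44/1965 = 0.022392, p̂₂ = 25/1383 = 0.018077.
Pooled p̂ = (44+25)/(1965+1383) = 69/3348 = 0.020609.
SE = √(0.0201846 × 0.00123197) = 0.004987.
z = (0.022392 − 0.018077)/0.004987 = 0.004315/0.004987 = 0.865.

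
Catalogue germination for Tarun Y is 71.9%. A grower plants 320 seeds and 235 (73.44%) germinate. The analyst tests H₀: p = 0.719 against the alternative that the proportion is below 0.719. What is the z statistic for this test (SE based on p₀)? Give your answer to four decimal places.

p̂ = 235/320 ≈ 0.734375.
SE = √(p₀(1−p₀)/n) = √(0.20204/320) = 0.025127.
z = (0.734375 − 0.719)/0.025127 = 0.015375/0.025127 = 0.6119.

z = 0.6119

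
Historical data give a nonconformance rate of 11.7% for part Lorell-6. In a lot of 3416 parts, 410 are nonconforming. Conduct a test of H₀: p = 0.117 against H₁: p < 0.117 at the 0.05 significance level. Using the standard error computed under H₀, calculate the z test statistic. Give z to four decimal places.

p̂ = 410/3416 = 0.1200234.
Standard error under H₀: √(0.117×0.883/3416) = 0.0054994.
z = (0.1200234 − 0.117)/0.0054994 = 0.0030234/0.0054994 = 0.5498.
p-value = P(Z < 0.550) ≈ 0.7088; since p > α = 0.05, fail to reject H₀.

z = 0.5498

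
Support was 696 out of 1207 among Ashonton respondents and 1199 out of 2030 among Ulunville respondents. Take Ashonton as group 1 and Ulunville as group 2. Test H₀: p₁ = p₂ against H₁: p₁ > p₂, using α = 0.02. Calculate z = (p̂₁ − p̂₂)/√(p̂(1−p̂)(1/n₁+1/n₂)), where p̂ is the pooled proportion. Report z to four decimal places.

z = -0.7821

p̂₁ = 696/1207 ≈ 0.576636, p̂₂ = 1199/2030 ≈ 0.590640.
Pooled p̂ = (696+1199)/(1207+2030) = 1895/3237 = 0.585419.
SE = √(0.242704 × 0.00132111) = 0.017906.
z = (0.576636 − 0.590640)/0.017906 = -0.014004/0.017906 = -0.7821.
p-value = P(Z > -0.782) ≈ 0.7829; since p > α = 0.02, fail to reject H₀.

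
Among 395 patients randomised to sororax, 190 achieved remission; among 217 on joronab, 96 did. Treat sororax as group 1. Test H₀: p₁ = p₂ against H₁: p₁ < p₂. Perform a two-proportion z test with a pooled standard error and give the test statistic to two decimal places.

p̂₁ = 190/395 ≈ 0.48101, p̂₂ = 96/217 ≈ 0.44240.
Pooled p̂ = (190+96)/(395+217) = 286/612 = 0.46732.
SE = √(p̂(1−p̂)(1/n₁+1/n₂)) = √(0.46732·0.53268·0.00713994) = √(0.00177736) = 0.04216.
z = (0.48101 − 0.44240)/0.04216 = 0.03861/0.04216 = 0.92.
p-value = P(Z < 0.916) ≈ 0.8202.

z = 0.92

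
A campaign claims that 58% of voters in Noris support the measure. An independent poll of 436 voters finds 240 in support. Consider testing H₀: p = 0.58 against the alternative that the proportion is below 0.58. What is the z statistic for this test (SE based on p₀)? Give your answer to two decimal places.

p̂ = 240/436 ≈ 0.5505.
SE = √(p₀(1−p₀)/n) = √(0.2436/436) = 0.0236.
z = (0.5505 − 0.58)/0.0236 = -0.0295/0.0236 = -1.25.

z = -1.25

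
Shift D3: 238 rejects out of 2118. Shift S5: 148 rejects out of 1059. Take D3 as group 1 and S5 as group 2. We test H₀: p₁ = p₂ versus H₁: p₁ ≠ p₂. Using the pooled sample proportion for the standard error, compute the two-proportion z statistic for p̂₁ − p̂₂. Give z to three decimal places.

p̂₁ = 238/2118 ≈ 0.112370, p̂₂ = 148/1059 ≈ 0.139754.
Pooled p̂ = (238+148)/(2118+1059) = 386/3177 = 0.121498.
SE = √(0.106736 × 0.00141643) = 0.012296.
z = (0.112370 − 0.139754)/0.012296 = -0.027384/0.012296 = -2.227.
Two-sided p-value ≈ 2·Φ(−2.227) = 0.0259.

z = -2.227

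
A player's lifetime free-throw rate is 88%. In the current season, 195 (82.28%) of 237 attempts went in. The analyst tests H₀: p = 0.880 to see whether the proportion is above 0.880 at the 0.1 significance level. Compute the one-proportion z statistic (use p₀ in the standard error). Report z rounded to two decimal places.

p̂ = 195/237 = 0.8228.
Under H₀, SE = √(0.88·0.12/237) = √(0.00044557) = 0.0211.
z = (0.8228 − 0.88)/0.0211 = -0.0572/0.0211 = -2.71.
p-value = P(Z > -2.711) ≈ 0.9966, so at α = 0.1 we fail to reject H₀.

z = -2.71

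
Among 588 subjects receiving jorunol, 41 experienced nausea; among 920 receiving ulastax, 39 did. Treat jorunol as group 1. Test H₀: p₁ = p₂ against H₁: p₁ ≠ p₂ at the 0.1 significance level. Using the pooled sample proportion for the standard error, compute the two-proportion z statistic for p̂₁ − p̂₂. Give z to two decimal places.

z = 2.31

p̂₁ = 41/588 ≈ 0.0697, p̂₂ = 39/920 ≈ 0.0424.
Pooled p̂ = (41+39)/(588+920) = 80/1508 = 0.0531.
SE = √(0.0502361 × 0.00278764) = 0.0118.
z = (0.0697 − 0.0424)/0.0118 = 0.0273/0.0118 = 2.31.
p-value = 2·P(Z > 2.310) ≈ 0.0209. With α = 0.1, reject H₀.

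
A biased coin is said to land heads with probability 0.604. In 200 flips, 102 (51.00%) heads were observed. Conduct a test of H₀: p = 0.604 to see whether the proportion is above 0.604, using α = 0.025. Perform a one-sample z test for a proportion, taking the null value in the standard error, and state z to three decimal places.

z = -2.718

p̂ = 102/200 ≈ 0.51000.
Standard error under H₀: √(0.604×0.396/200) = 0.03458.
z = (0.51000 − 0.604)/0.03458 = -0.09400/0.03458 = -2.718.
p-value = P(Z > -2.718) ≈ 0.9967, so at α = 0.025 we fail to reject H₀.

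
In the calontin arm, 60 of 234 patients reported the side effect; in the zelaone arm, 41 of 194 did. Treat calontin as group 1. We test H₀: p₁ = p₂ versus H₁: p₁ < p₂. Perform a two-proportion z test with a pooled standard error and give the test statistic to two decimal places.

z = 1.09

p̂₁ = 60/234 = 0.2564, p̂₂ = 41/194 = 0.2113.
Pooled p̂ = (60+41)/(234+194) = 101/428 = 0.2360.
SE = √(0.180294 × 0.00942814) = 0.0412.
z = (0.2564 − 0.2113)/0.0412 = 0.0451/0.0412 = 1.09.
p-value = P(Z < 1.093) ≈ 0.8628.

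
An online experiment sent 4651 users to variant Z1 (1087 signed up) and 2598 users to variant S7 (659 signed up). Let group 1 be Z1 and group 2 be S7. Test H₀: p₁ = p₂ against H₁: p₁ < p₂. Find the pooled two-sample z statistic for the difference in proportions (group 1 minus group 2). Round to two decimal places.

z = -1.90

p̂₁ = 1087/4651 = 0.2337, p̂₂ = 659/2598 = 0.2537.
Pooled p̂ = (1087+659)/(4651+2598) = 1746/7249 = 0.2409.
SE = √(0.182847 × 0.000599919) = 0.0105.
z = (0.2337 − 0.2537)/0.0105 = -0.0200/0.0105 = -1.90.
p-value = P(Z < -1.904) ≈ 0.0284.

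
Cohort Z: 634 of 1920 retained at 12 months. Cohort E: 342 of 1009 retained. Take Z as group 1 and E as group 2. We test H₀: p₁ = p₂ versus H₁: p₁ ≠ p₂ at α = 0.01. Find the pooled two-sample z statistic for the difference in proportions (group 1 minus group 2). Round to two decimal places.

p̂₁ = 634/1920 = 0.3302, p̂₂ = 342/1009 = 0.3389.
Pooled p̂ = (634+342)/(1920+1009) = 976/2929 = 0.3332.
SE = √(0.222184 × 0.00151191) = 0.0183.
z = (0.3302 − 0.3389)/0.0183 = -0.0087/0.0183 = -0.48.
Two-sided p-value ≈ 2·Φ(−0.477) = 0.6334, so at α = 0.01 we fail to reject H₀.

z = -0.48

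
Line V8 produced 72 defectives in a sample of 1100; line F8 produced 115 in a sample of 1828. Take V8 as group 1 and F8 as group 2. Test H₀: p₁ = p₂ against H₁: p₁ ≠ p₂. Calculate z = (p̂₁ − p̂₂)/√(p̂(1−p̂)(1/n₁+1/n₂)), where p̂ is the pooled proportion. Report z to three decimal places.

p̂₁ = 72/1100 = 0.065455, p̂₂ = 115/1828 = 0.062910.
Pooled p̂ = (72+115)/(1100+1828) = 187/2928 = 0.063866.
SE = √(p̂(1−p̂)(1/n₁+1/n₂)) = √(0.063866·0.936134·0.00145614) = √(8.70584e-05) = 0.009331.
z = (0.065455 − 0.062910)/0.009331 = 0.002545/0.009331 = 0.273.

z = 0.273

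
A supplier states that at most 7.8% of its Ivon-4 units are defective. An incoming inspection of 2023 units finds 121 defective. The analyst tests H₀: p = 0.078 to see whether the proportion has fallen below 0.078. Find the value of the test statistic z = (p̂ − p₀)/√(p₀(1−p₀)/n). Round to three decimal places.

z = -3.050

p̂ = 121/2023 ≈ 0.0598122.
SE = √(p₀(1−p₀)/n) = √(0.071916/2023) = 0.0059623.
z = (0.0598122 − 0.078)/0.0059623 = -0.0181878/0.0059623 = -3.050.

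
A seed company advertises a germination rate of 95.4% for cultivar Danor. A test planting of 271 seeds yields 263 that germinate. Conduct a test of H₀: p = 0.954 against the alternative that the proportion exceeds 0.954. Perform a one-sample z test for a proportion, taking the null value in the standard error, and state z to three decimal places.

p̂ = 263/271 = 0.97048.
Under H₀, SE = √(0.954·0.046/271) = √(0.000161934) = 0.01273.
z = (0.97048 − 0.954)/0.01273 = 0.01648/0.01273 = 1.295.

z = 1.295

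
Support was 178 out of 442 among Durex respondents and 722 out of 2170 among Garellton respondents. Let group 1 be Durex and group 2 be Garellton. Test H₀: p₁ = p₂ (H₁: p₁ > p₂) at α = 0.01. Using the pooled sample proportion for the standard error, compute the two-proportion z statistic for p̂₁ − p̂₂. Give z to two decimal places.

z = 2.82

p̂₁ = 178/442 = 0.4027, p̂₂ = 722/2170 = 0.3327.
Pooled p̂ = (178+722)/(442+2170) = 900/2612 = 0.3446.
SE = √(p̂(1−p̂)(1/n₁+1/n₂)) = √(0.3446·0.6554·0.00272327) = √(0.000615023) = 0.0248.
z = (0.4027 − 0.3327)/0.0248 = 0.0700/0.0248 = 2.82.
p-value = P(Z > 2.822) ≈ 0.0024; since p < α = 0.01, reject H₀.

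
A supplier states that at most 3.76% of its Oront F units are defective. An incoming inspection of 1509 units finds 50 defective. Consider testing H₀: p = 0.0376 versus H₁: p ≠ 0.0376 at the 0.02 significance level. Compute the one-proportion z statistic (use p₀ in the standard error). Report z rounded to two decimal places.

z = -0.91

p̂ = 50/1509 = 0.03313.
Under H₀, SE = √(0.0376·0.9624/1509) = √(2.39803e-05) = 0.00490.
z = (0.03313 − 0.0376)/0.00490 = -0.00447/0.00490 = -0.91.
p-value = 2·P(Z > 0.912) ≈ 0.3618. With α = 0.02, fail to reject H₀.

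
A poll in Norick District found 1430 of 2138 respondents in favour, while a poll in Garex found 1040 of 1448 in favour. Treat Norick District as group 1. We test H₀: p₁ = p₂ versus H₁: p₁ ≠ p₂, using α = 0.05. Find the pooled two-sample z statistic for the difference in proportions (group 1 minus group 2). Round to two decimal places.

p̂₁ = 1430/2138 = 0.6688, p̂₂ = 1040/1448 = 0.7182.
Pooled p̂ = (1430+1040)/(2138+1448) = 2470/3586 = 0.6888.
SE = √(0.214358 × 0.00115833) = 0.0158.
z = (0.6688 − 0.7182)/0.0158 = -0.0494/0.0158 = -3.13.
p-value = 2·P(Z > 3.134) ≈ 0.0017; since p < α = 0.05, reject H₀.

z = -3.13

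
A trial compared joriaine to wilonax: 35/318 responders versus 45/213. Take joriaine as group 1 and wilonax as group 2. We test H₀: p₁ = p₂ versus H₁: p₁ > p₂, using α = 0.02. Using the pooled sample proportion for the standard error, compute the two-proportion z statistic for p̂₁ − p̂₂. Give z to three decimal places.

p̂₁ = 35/318 = 0.110063, p̂₂ = 45/213 = 0.211268.
Pooled p̂ = (35+45)/(318+213) = 80/531 = 0.150659.
SE = √(0.127961 × 0.00783949) = 0.031673.
z = (0.110063 − 0.211268)/0.031673 = -0.101205/0.031673 = -3.195.
p-value = P(Z > -3.195) ≈ 0.9993; since p > α = 0.02, fail to reject H₀.

z = -3.195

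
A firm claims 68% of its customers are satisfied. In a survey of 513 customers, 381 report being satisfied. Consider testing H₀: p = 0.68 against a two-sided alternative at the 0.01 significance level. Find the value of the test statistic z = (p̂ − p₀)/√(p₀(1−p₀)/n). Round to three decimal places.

p̂ = 381/513 = 0.742690.
Standard error under H₀: √(0.68×0.32/513) = 0.020595.
z = (0.742690 − 0.68)/0.020595 = 0.062690/0.020595 = 3.044.
p-value = 2·P(Z > 3.044) ≈ 0.0023, so at α = 0.01 we reject H₀.

z = 3.044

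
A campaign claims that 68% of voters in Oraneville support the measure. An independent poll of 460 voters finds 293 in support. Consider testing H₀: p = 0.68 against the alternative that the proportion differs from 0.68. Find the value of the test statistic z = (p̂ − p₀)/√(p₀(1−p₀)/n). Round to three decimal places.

z = -1.979

p̂ = 293/460 ≈ 0.63696.
SE = √(p₀(1−p₀)/n) = √(0.2176/460) = 0.02175.
z = (0.63696 − 0.68)/0.02175 = -0.04304/0.02175 = -1.979.
Two-sided p-value ≈ 2·Φ(−1.979) = 0.0478.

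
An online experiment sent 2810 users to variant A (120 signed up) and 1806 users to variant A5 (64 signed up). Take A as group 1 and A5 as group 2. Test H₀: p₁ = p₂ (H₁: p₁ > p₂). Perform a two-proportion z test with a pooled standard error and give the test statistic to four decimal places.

p̂₁ = 120/2810 = 0.0427046, p̂₂ = 64/1806 = 0.0354374.
Pooled p̂ = (120+64)/(2810+1806) = 184/4616 = 0.0398614.
SE = √(0.0382724 × 0.000909582) = 0.0059002.
z = (0.0427046 − 0.0354374)/0.0059002 = 0.0072672/0.0059002 = 1.2317.

z = 1.2317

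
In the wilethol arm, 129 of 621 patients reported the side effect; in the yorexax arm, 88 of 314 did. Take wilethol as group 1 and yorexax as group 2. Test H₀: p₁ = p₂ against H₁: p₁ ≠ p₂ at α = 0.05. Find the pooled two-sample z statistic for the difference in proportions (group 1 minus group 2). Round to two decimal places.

z = -2.48

p̂₁ = 129/621 = 0.20773, p̂₂ = 88/314 = 0.28025.
Pooled p̂ = (129+88)/(621+314) = 217/935 = 0.23209.
SE = √(p̂(1−p̂)(1/n₁+1/n₂)) = √(0.23209·0.76791·0.00479502) = √(0.000854577) = 0.02923.
z = (0.20773 − 0.28025)/0.02923 = -0.07252/0.02923 = -2.48.
p-value = 2·P(Z > 2.481) ≈ 0.0131; since p < α = 0.05, reject H₀.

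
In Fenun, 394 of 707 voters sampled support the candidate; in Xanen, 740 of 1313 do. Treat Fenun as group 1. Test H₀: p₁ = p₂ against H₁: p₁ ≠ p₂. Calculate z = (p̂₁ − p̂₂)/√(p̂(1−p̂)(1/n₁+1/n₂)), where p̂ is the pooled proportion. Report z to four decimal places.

p̂₁ = 394/707 = 0.557284, p̂₂ = 740/1313 = 0.563595.
Pooled p̂ = (394+740)/(707+1313) = 1134/2020 = 0.561386.
SE = √(0.246232 × 0.00217604) = 0.023148.
z = (0.557284 − 0.563595)/0.023148 = -0.006311/0.023148 = -0.2726.
p-value = 2·P(Z > 0.273) ≈ 0.7851.

z = -0.2726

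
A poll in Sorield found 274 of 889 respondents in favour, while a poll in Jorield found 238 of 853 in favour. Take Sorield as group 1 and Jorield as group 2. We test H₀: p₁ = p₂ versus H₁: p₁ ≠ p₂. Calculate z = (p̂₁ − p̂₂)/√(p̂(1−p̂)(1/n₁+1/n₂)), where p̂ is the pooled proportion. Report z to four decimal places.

z = 1.3372

p̂₁ = 274/889 ≈ 0.308211, p̂₂ = 238/853 ≈ 0.279015.
Pooled p̂ = (274+238)/(889+853) = 512/1742 = 0.293915.
SE = √(p̂(1−p̂)(1/n₁+1/n₂)) = √(0.293915·0.706085·0.00229719) = √(0.000476734) = 0.021834.
z = (0.308211 − 0.279015)/0.021834 = 0.029196/0.021834 = 1.3372.
Two-sided p-value ≈ 2·Φ(−1.337) = 0.1812.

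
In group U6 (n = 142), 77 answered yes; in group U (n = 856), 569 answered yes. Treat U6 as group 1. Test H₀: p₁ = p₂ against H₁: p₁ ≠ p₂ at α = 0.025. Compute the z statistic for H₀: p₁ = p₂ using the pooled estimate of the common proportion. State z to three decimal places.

p̂₁ = 77/142 ≈ 0.542254, p̂₂ = 569/856 ≈ 0.664720.
Pooled p̂ = (77+569)/(142+856) = 646/998 = 0.647295.
SE = √(p̂(1−p̂)(1/n₁+1/n₂)) = √(0.647295·0.352705·0.00821048) = √(0.00187449) = 0.043295.
z = (0.542254 − 0.664720)/0.043295 = -0.122466/0.043295 = -2.829.
Two-sided p-value ≈ 2·Φ(−2.829) = 0.0047, so at α = 0.025 we reject H₀.

z = -2.829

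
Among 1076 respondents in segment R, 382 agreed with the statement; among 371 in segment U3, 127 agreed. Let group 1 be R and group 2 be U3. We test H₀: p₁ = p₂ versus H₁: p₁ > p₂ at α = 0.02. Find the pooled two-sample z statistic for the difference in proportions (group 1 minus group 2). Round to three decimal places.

p̂₁ = 382/1076 ≈ 0.35502, p̂₂ = 127/371 ≈ 0.34232.
Pooled p̂ = (382+127)/(1076+371) = 509/1447 = 0.35176.
SE = √(p̂(1−p̂)(1/n₁+1/n₂)) = √(0.35176·0.64824·0.00362479) = √(0.000826544) = 0.02875.
z = (0.35502 − 0.34232)/0.02875 = 0.01270/0.02875 = 0.442.
p-value = P(Z > 0.442) ≈ 0.3293, so at α = 0.02 we fail to reject H₀.

z = 0.442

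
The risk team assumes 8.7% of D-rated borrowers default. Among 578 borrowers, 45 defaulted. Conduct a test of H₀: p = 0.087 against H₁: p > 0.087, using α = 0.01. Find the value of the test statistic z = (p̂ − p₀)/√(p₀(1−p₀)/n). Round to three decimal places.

p̂ = 45/578 = 0.077855.
Under H₀, SE = √(0.087·0.913/578) = √(0.000137424) = 0.011723.
z = (0.077855 − 0.087)/0.011723 = -0.009145/0.011723 = -0.780.
p-value = P(Z > -0.780) ≈ 0.7823, so at α = 0.01 we fail to reject H₀.

z = -0.780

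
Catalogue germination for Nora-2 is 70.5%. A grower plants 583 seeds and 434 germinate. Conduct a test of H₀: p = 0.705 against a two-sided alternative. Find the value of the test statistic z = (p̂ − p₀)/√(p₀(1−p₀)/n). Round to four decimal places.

p̂ = 434/583 = 0.744425.
Under H₀, SE = √(0.705·0.295/583) = √(0.000356732) = 0.018887.
z = (0.744425 − 0.705)/0.018887 = 0.039425/0.018887 = 2.0874.
p-value = 2·P(Z > 2.087) ≈ 0.0369.

z = 2.0874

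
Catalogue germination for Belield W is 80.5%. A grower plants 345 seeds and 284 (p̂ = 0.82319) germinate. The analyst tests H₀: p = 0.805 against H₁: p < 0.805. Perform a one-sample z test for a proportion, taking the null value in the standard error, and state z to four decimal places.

z = 0.8527

p̂ = 284/345 = 0.823188.
Under H₀, SE = √(0.805·0.195/345) = √(0.000455) = 0.021331.
z = (0.823188 − 0.805)/0.021331 = 0.018188/0.021331 = 0.8527.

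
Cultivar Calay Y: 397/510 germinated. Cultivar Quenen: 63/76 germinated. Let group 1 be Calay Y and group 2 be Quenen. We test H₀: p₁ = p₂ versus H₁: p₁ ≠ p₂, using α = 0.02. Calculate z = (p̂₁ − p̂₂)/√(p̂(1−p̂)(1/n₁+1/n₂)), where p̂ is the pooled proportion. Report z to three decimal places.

z = -1.000

p̂₁ = 397/510 ≈ 0.77843, p̂₂ = 63/76 ≈ 0.82895.
Pooled p̂ = (397+63)/(510+76) = 460/586 = 0.78498.
SE = √(p̂(1−p̂)(1/n₁+1/n₂)) = √(0.78498·0.21502·0.0151187) = √(0.0025518) = 0.05052.
z = (0.77843 − 0.82895)/0.05052 = -0.05052/0.05052 = -1.000.
p-value = 2·P(Z > 1.000) ≈ 0.3173. With α = 0.02, fail to reject H₀.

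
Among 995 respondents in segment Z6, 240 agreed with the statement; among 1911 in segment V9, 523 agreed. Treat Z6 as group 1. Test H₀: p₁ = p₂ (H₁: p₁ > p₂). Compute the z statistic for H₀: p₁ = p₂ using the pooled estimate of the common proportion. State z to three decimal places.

p̂₁ = 240/995 ≈ 0.24121, p̂₂ = 523/1911 ≈ 0.27368.
Pooled p̂ = (240+523)/(995+1911) = 763/2906 = 0.26256.
SE = √(p̂(1−p̂)(1/n₁+1/n₂)) = √(0.26256·0.73744·0.00152831) = √(0.000295915) = 0.01720.
z = (0.24121 − 0.27368)/0.01720 = -0.03247/0.01720 = -1.888.
p-value = P(Z > -1.888) ≈ 0.9705.

z = -1.888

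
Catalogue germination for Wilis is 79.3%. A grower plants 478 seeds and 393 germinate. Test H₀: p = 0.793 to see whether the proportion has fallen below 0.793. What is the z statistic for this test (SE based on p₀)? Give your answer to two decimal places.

p̂ = 393/478 ≈ 0.82218.
SE = √(p₀(1−p₀)/n) = √(0.16415/478) = 0.01853.
z = (0.82218 − 0.793)/0.01853 = 0.02918/0.01853 = 1.57.
p-value = P(Z < 1.574) ≈ 0.9423.

z = 1.57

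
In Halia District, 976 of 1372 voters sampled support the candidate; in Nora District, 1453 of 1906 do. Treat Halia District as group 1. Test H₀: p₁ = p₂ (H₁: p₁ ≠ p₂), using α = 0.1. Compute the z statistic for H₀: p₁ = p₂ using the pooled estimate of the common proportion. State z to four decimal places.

p̂₁ = 976/1372 = 0.7113703, p̂₂ = 1453/1906 = 0.7623295.
Pooled p̂ = (976+1453)/(1372+1906) = 2429/3278 = 0.7410006.
SE = √(0.191919 × 0.00125352) = 0.0155105.
z = (0.7113703 − 0.7623295)/0.0155105 = -0.0509592/0.0155105 = -3.2855.
Two-sided p-value ≈ 2·Φ(−3.285) = 0.0010; since p < α = 0.1, reject H₀.

z = -3.2855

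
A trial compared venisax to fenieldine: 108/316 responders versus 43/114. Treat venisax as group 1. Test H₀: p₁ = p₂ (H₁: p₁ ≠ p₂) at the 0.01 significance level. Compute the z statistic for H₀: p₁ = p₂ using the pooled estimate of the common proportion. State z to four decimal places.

p̂₁ = 108/316 ≈ 0.341772, p̂₂ = 43/114 ≈ 0.377193.
Pooled p̂ = (108+43)/(316+114) = 151/430 = 0.351163.
SE = √(p̂(1−p̂)(1/n₁+1/n₂)) = √(0.351163·0.648837·0.0119365) = √(0.0027197) = 0.052151.
z = (0.341772 − 0.377193)/0.052151 = -0.035421/0.052151 = -0.6792.
p-value = 2·P(Z > 0.679) ≈ 0.4970; since p > α = 0.01, fail to reject H₀.

z = -0.6792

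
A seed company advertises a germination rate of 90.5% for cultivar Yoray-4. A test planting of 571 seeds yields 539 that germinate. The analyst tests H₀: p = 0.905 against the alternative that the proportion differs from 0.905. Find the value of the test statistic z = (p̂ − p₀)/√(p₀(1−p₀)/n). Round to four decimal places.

p̂ = 539/571 = 0.9439580.
Under H₀, SE = √(0.905·0.095/571) = √(0.000150569) = 0.0122707.
z = (0.9439580 − 0.905)/0.0122707 = 0.0389580/0.0122707 = 3.1749.

z = 3.1749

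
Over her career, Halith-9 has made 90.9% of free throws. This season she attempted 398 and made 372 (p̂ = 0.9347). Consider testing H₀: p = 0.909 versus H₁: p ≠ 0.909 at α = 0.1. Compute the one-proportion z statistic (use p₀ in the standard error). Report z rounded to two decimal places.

p̂ = 372/398 ≈ 0.9347.
Standard error under H₀: √(0.909×0.091/398) = 0.0144.
z = (0.9347 − 0.909)/0.0144 = 0.0257/0.0144 = 1.78.
Two-sided p-value ≈ 2·Φ(−1.781) = 0.0749, so at α = 0.1 we reject H₀.

z = 1.78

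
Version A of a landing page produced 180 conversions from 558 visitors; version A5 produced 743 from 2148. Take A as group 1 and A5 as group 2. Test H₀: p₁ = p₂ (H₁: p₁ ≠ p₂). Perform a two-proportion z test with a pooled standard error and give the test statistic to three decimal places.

z = -1.035

p̂₁ = 180/558 ≈ 0.32258, p̂₂ = 743/2148 ≈ 0.34590.
Pooled p̂ = (180+743)/(558+2148) = 923/2706 = 0.34109.
SE = √(0.224749 × 0.00225766) = 0.02253.
z = (0.32258 − 0.34590)/0.02253 = -0.02332/0.02253 = -1.035.
p-value = 2·P(Z > 1.035) ≈ 0.3005.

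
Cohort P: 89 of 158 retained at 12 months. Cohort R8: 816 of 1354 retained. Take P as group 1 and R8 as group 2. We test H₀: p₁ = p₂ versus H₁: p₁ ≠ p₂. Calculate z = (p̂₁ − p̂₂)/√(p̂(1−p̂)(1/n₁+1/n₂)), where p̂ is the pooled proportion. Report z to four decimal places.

p̂₁ = 89/158 ≈ 0.563291, p̂₂ = 816/1354 ≈ 0.602659.
Pooled p̂ = (89+816)/(158+1354) = 905/1512 = 0.598545.
SE = √(0.240289 × 0.00706767) = 0.041210.
z = (0.563291 − 0.602659)/0.041210 = -0.039368/0.041210 = -0.9553.
Two-sided p-value ≈ 2·Φ(−0.955) = 0.3394.

z = -0.9553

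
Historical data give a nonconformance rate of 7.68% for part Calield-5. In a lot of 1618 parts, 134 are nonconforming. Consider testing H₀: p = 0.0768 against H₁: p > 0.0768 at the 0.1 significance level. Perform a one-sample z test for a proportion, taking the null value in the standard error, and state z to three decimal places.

z = 0.909

p̂ = 134/1618 ≈ 0.08282.
SE = √(p₀(1−p₀)/n) = √(0.070902/1618) = 0.00662.
z = (0.08282 − 0.0768)/0.00662 = 0.00602/0.00662 = 0.909.
p-value = P(Z > 0.909) ≈ 0.1816, so at α = 0.1 we fail to reject H₀.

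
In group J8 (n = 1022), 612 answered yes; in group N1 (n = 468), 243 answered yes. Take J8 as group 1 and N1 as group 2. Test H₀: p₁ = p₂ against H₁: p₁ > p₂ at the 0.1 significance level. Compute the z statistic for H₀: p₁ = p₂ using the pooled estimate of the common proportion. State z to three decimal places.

p̂₁ = 612/1022 = 0.59883, p̂₂ = 243/468 = 0.51923.
Pooled p̂ = (612+243)/(1022+468) = 855/1490 = 0.57383.
SE = √(p̂(1−p̂)(1/n₁+1/n₂)) = √(0.57383·0.42617·0.00311523) = √(0.000761828) = 0.02760.
z = (0.59883 − 0.51923)/0.02760 = 0.07960/0.02760 = 2.884.
p-value = P(Z > 2.884) ≈ 0.0020; since p < α = 0.1, reject H₀.

z = 2.884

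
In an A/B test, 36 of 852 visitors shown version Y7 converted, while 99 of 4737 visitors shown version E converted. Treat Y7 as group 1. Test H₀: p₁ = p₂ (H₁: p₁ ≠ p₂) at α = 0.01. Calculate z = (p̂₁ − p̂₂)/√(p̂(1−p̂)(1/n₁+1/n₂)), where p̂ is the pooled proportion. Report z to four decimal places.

p̂₁ = 36/852 = 0.0422535, p̂₂ = 99/4737 = 0.0208993.
Pooled p̂ = (36+99)/(852+4737) = 135/5589 = 0.0241546.
SE = √(0.0235711 × 0.00138481) = 0.0057133.
z = (0.0422535 − 0.0208993)/0.0057133 = 0.0213542/0.0057133 = 3.7376.
Two-sided p-value ≈ 2·Φ(−3.738) = 0.0002, so at α = 0.01 we reject H₀.

z = 3.7376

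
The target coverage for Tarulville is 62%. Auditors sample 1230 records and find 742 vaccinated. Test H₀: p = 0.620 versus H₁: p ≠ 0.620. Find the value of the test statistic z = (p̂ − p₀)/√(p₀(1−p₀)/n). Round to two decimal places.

z = -1.21

p̂ = 742/1230 = 0.6033.
Standard error under H₀: √(0.62×0.38/1230) = 0.0138.
z = (0.6033 − 0.62)/0.0138 = -0.0167/0.0138 = -1.21.
Two-sided p-value ≈ 2·Φ(−1.210) = 0.2262.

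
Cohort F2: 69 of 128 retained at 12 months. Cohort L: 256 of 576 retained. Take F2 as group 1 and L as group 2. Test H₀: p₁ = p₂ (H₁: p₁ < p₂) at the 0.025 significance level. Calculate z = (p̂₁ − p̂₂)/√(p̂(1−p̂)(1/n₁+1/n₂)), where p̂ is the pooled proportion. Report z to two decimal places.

p̂₁ = 69/128 ≈ 0.5391, p̂₂ = 256/576 ≈ 0.4444.
Pooled p̂ = (69+256)/(128+576) = 325/704 = 0.4616.
SE = √(0.248529 × 0.00954861) = 0.0487.
z = (0.5391 − 0.4444)/0.0487 = 0.0947/0.0487 = 1.94.
p-value = P(Z < 1.942) ≈ 0.9739, so at α = 0.025 we fail to reject H₀.

z = 1.94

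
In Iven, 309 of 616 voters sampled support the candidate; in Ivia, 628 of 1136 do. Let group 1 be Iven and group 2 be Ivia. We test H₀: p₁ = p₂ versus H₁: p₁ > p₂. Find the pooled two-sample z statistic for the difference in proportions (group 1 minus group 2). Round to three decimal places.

z = -2.051

p̂₁ = 309/616 = 0.50162, p̂₂ = 628/1136 = 0.55282.
Pooled p̂ = (309+628)/(616+1136) = 937/1752 = 0.53482.
SE = √(p̂(1−p̂)(1/n₁+1/n₂)) = √(0.53482·0.46518·0.00250366) = √(0.00062288) = 0.02496.
z = (0.50162 − 0.55282)/0.02496 = -0.05120/0.02496 = -2.051.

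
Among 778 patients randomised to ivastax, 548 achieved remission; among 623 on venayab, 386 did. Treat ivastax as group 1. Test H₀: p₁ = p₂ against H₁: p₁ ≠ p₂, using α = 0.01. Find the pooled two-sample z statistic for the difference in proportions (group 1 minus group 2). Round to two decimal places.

p̂₁ = 548/778 = 0.7044, p̂₂ = 386/623 = 0.6196.
Pooled p̂ = (548+386)/(778+623) = 934/1401 = 0.6667.
SE = √(0.222222 × 0.00289048) = 0.0253.
z = (0.7044 − 0.6196)/0.0253 = 0.0848/0.0253 = 3.35.
p-value = 2·P(Z > 3.345) ≈ 0.0008, so at α = 0.01 we reject H₀.

z = 3.35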